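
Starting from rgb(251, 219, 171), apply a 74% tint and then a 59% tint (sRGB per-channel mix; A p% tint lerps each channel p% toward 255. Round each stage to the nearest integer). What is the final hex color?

A 74% tint moves each channel 74% toward 255:
  R: 251 + 0.74×(255−251) = 251 + 2.96 = 253.96 → 254
  G: 219 + 26.64 = 245.64 → 246
  B: 171 + 0.74×(255−171) = 171 + 62.16 = 233.16 → 233
After the tint: rgb(254, 246, 233) = #fef6e9.
Lerp each channel 59% toward 255:
  R: 254 + 0.59 = 254.59 → 255
  G: 246 + 5.31 = 251.31 → 251
  B: 233 + 12.98 = 245.98 → 246
rgb(255, 251, 246) = #fffbf6.

#fffbf6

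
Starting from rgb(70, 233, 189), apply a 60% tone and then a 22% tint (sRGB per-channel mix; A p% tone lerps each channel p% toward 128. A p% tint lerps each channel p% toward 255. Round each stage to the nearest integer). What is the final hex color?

#8abdaf

Per channel, c → c + 0.6(128 − c):
  R: 70 + 0.6×(128−70) = 70 + 34.8 = 104.8 → 105
  G: 233 + 0.6×(128−233) = 233 − 63 = 170 → 170
  B: 189 − 36.6 = 152.4 → 152
After the tone: rgb(105, 170, 152) = #69aa98.
A 22% tint moves each channel 22% toward 255:
  R: 105 + 0.22×(255−105) = 105 + 33 = 138 → 138
  G: 170 + 0.22×(255−170) = 170 + 18.7 = 188.7 → 189
  B: 152 + 0.22×(255−152) = 152 + 22.66 = 174.66 → 175
rgb(138, 189, 175) = #8abdaf.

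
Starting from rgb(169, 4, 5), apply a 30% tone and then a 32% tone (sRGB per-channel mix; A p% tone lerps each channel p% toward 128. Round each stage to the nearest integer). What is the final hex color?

Lerp each channel 30% toward 128:
  R: 169 + 0.3×(128−169) = 169 − 12.3 = 156.7 → 157
  G: 4 + 0.3×(128−4) = 4 + 37.2 = 41.2 → 41
  B: 5 + 36.9 = 41.9 → 42
After the tone: rgb(157, 41, 42) = #9D292A.
Lerp each channel 32% toward 128:
  R: 157 − 9.28 = 147.72 → 148
  G: 41 + 27.84 = 68.84 → 69
  B: 42 + 27.52 = 69.52 → 70
rgb(148, 69, 70) = #944546.

#944546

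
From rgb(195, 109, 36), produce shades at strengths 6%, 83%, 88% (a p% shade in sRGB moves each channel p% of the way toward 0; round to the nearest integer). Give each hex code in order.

#B76622, #211306, #170D04

6%: (195 − 11.7 = 183.3→183, 109 − 6.54 = 102.46→102, 36 − 2.16 = 33.84→34) → #B76622
83%: (195 − 161.85 = 33.15→33, 109 − 90.47 = 18.53→19, 36 − 29.88 = 6.12→6) → #211306
88%: (195 − 171.6 = 23.4→23, 109 − 95.92 = 13.08→13, 36 − 31.68 = 4.32→4) → #170D04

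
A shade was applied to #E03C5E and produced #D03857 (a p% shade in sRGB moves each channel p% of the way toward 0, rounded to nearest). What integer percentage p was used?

#E03C5E is rgb(224, 60, 94); #D03857 is rgb(208, 56, 87).
On the R channel (widest range): 208 ≈ 224 + (p/100)(0 − 224), so p ≈ 100×(208 − 224)/(0 − 224) = -1600/-224 = 7.14.
p = 7 reproduces all three channels after rounding.

7%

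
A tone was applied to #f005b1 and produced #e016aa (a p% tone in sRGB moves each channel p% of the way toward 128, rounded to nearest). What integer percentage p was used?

#f005b1 is rgb(240, 5, 177); #e016aa is rgb(224, 22, 170).
On the G channel (widest range): 22 ≈ 5 + (p/100)(128 − 5), so p ≈ 100×(22 − 5)/(128 − 5) = 1700/123 = 13.82.
p = 14 reproduces all three channels after rounding.

14%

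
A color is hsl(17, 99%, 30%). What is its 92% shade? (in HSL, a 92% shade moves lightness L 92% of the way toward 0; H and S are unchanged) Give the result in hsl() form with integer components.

hsl(17, 99%, 2%)

L moves 92% from 30 toward 0: 30 − 27.6 = 2.4 → 2.
H and S are unchanged.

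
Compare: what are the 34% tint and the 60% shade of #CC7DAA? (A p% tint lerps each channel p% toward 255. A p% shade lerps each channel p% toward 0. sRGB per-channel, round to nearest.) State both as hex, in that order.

#DDA9C7, #523244

#CC7DAA is rgb(204, 125, 170).
34% tint:
  R: 204 + 0.34×(255−204) = 204 + 17.34 = 221.34 → 221
  G: 125 + 44.2 = 169.2 → 169
  B: 170 + 0.34×(255−170) = 170 + 28.9 = 198.9 → 199
  → #DDA9C7
60% shade:
  R: 204 + 0.6×(0−204) = 204 − 122.4 = 81.6 → 82
  G: 125 + 0.6×(0−125) = 125 − 75 = 50 → 50
  B: 170 + 0.6×(0−170) = 170 − 102 = 68 → 68
  → #523244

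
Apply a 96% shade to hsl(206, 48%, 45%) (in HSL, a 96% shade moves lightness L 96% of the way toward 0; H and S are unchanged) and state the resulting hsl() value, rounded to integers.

hsl(206, 48%, 2%)

L moves 96% from 45 toward 0: 45 − 43.2 = 1.8 → 2.
H and S are unchanged.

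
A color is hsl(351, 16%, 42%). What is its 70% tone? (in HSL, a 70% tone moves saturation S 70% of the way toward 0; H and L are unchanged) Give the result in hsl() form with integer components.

S moves 70% from 16 toward 0: 16 − 11.2 = 4.8 → 5.
H and L are unchanged.

hsl(351, 5%, 42%)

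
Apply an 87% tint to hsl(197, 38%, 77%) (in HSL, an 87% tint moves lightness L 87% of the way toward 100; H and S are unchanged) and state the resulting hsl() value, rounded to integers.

hsl(197, 38%, 97%)

L moves 87% from 77 toward 100: 77 + 20.01 = 97.01 → 97.
H and S are unchanged.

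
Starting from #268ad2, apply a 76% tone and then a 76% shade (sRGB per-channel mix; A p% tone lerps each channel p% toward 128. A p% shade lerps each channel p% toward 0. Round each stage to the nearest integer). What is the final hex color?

#268ad2 is rgb(38, 138, 210).
Lerp each channel 76% toward 128:
  R: 38 + 0.76×(128−38) = 38 + 68.4 = 106.4 → 106
  G: 138 + 0.76×(128−138) = 138 − 7.6 = 130.4 → 130
  B: 210 − 62.32 = 147.68 → 148
After the tone: rgb(106, 130, 148) = #6a8294.
Per channel, c → c + 0.76(0 − c):
  R: 106 + 0.76×(0−106) = 106 − 80.56 = 25.44 → 25
  G: 130 + 0.76×(0−130) = 130 − 98.8 = 31.2 → 31
  B: 148 − 112.48 = 35.52 → 36
rgb(25, 31, 36) = #191f24.

#191f24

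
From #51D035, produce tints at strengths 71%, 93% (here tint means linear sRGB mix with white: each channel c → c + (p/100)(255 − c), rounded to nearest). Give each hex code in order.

#CDF1C4, #F3FCF1

#51D035 is rgb(81, 208, 53).
71%: (81 + 123.54 = 204.54→205, 208 + 33.37 = 241.37→241, 53 + 143.42 = 196.42→196) → #CDF1C4
93%: (81 + 161.82 = 242.82→243, 208 + 43.71 = 251.71→252, 53 + 187.86 = 240.86→241) → #F3FCF1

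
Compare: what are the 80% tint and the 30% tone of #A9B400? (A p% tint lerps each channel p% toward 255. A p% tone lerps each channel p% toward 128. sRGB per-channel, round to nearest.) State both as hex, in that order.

#A9B400 is rgb(169, 180, 0).
80% tint:
  R: 169 + 68.8 = 237.8 → 238
  G: 180 + 60 = 240 → 240
  B: 0 + 204 = 204 → 204
  → #EEF0CC
30% tone:
  R: 169 + 0.3×(128−169) = 169 − 12.3 = 156.7 → 157
  G: 180 + 0.3×(128−180) = 180 − 15.6 = 164.4 → 164
  B: 0 + 38.4 = 38.4 → 38
  → #9DA426

#EEF0CC, #9DA426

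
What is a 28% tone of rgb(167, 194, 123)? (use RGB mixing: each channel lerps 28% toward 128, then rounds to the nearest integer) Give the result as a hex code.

Lerp each channel 28% toward 128:
  R: 167 + 0.28×(128−167) = 167 − 10.92 = 156.08 → 156
  G: 194 + 0.28×(128−194) = 194 − 18.48 = 175.52 → 176
  B: 123 + 1.4 = 124.4 → 124
rgb(156, 176, 124) = #9CB07C.

#9CB07C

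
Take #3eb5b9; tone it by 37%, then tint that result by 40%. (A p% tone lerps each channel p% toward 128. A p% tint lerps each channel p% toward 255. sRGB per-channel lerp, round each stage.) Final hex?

#9ac7c8

#3eb5b9 is rgb(62, 181, 185).
Per channel, c → c + 0.37(128 − c):
  R: 62 + 0.37×(128−62) = 62 + 24.42 = 86.42 → 86
  G: 181 + 0.37×(128−181) = 181 − 19.61 = 161.39 → 161
  B: 185 + 0.37×(128−185) = 185 − 21.09 = 163.91 → 164
After the tone: rgb(86, 161, 164) = #56a1a4.
A 40% tint moves each channel 40% toward 255:
  R: 86 + 0.4×(255−86) = 86 + 67.6 = 153.6 → 154
  G: 161 + 37.6 = 198.6 → 199
  B: 164 + 0.4×(255−164) = 164 + 36.4 = 200.4 → 200
rgb(154, 199, 200) = #9ac7c8.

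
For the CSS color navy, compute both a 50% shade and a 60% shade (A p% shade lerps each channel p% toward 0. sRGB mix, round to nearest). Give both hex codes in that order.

#000040, #000033

CSS navy is rgb(0, 0, 128).
50% shade:
  R: 0 + 0.5×(0−0) = 0 + 0 = 0 → 0
  G: 0 + 0.5×(0−0) = 0 + 0 = 0 → 0
  B: 128 + 0.5×(0−128) = 128 − 64 = 64 → 64
  → #000040
60% shade:
  R: 0 + 0 = 0 → 0
  G: 0 + 0 = 0 → 0
  B: 128 + 0.6×(0−128) = 128 − 76.8 = 51.2 → 51
  → #000033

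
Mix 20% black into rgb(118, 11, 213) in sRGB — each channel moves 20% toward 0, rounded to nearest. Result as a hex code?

A 20% shade moves each channel 20% toward 0:
  R: 118 − 23.6 = 94.4 → 94
  G: 11 + 0.2×(0−11) = 11 − 2.2 = 8.8 → 9
  B: 213 + 0.2×(0−213) = 213 − 42.6 = 170.4 → 170
rgb(94, 9, 170) = #5e09aa.

#5e09aa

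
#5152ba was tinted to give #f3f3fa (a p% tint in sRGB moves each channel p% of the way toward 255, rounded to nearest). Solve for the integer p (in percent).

#5152ba is rgb(81, 82, 186); #f3f3fa is rgb(243, 243, 250).
On the R channel (widest range): 243 ≈ 81 + (p/100)(255 − 81), so p ≈ 100×(243 − 81)/(255 − 81) = 16200/174 = 93.10.
p = 93 reproduces all three channels after rounding.

93%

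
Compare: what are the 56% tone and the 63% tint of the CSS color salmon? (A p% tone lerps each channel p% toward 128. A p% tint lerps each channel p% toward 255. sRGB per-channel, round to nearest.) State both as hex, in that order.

#B6807A, #FDD0CB

CSS salmon is rgb(250, 128, 114).
56% tone:
  R: 250 + 0.56×(128−250) = 250 − 68.32 = 181.68 → 182
  G: 128 + 0.56×(128−128) = 128 + 0 = 128 → 128
  B: 114 + 0.56×(128−114) = 114 + 7.84 = 121.84 → 122
  → #B6807A
63% tint:
  R: 250 + 0.63×(255−250) = 250 + 3.15 = 253.15 → 253
  G: 128 + 0.63×(255−128) = 128 + 80.01 = 208.01 → 208
  B: 114 + 88.83 = 202.83 → 203
  → #FDD0CB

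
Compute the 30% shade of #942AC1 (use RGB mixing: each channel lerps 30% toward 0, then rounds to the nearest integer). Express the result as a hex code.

#942AC1 is rgb(148, 42, 193).
A 30% shade moves each channel 30% toward 0:
  R: 148 + 0.3×(0−148) = 148 − 44.4 = 103.6 → 104
  G: 42 + 0.3×(0−42) = 42 − 12.6 = 29.4 → 29
  B: 193 + 0.3×(0−193) = 193 − 57.9 = 135.1 → 135
rgb(104, 29, 135) = #681D87.

#681D87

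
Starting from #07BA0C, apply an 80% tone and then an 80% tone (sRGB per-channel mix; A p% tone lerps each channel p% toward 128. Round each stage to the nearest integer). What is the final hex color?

#07BA0C is rgb(7, 186, 12).
An 80% tone moves each channel 80% toward 128:
  R: 7 + 0.8×(128−7) = 7 + 96.8 = 103.8 → 104
  G: 186 + 0.8×(128−186) = 186 − 46.4 = 139.6 → 140
  B: 12 + 0.8×(128−12) = 12 + 92.8 = 104.8 → 105
After the tone: rgb(104, 140, 105) = #688C69.
Per channel, c → c + 0.8(128 − c):
  R: 104 + 0.8×(128−104) = 104 + 19.2 = 123.2 → 123
  G: 140 + 0.8×(128−140) = 140 − 9.6 = 130.4 → 130
  B: 105 + 0.8×(128−105) = 105 + 18.4 = 123.4 → 123
rgb(123, 130, 123) = #7B827B.

#7B827B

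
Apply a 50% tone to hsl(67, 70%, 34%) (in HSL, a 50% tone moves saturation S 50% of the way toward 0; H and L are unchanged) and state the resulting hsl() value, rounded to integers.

hsl(67, 35%, 34%)

S moves 50% from 70 toward 0: 70 − 35 = 35 → 35.
H and L are unchanged.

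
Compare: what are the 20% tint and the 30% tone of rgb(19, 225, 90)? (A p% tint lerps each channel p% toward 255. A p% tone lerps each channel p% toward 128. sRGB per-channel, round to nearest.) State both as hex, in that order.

#42E77B, #34C465

20% tint:
  R: 19 + 47.2 = 66.2 → 66
  G: 225 + 0.2×(255−225) = 225 + 6 = 231 → 231
  B: 90 + 33 = 123 → 123
  → #42E77B
30% tone:
  R: 19 + 0.3×(128−19) = 19 + 32.7 = 51.7 → 52
  G: 225 + 0.3×(128−225) = 225 − 29.1 = 195.9 → 196
  B: 90 + 0.3×(128−90) = 90 + 11.4 = 101.4 → 101
  → #34C465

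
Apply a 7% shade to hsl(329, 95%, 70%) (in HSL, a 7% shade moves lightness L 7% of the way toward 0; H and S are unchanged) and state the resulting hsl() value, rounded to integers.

hsl(329, 95%, 65%)

L moves 7% from 70 toward 0: 70 − 4.9 = 65.1 → 65.
H and S are unchanged.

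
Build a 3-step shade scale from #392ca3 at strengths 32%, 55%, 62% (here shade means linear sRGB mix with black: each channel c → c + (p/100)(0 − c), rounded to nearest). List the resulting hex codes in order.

#392ca3 is rgb(57, 44, 163).
32%: (57 − 18.24 = 38.76→39, 44 − 14.08 = 29.92→30, 163 − 52.16 = 110.84→111) → #271e6f
55%: (57 − 31.35 = 25.65→26, 44 − 24.2 = 19.8→20, 163 − 89.65 = 73.35→73) → #1a1449
62%: (57 − 35.34 = 21.66→22, 44 − 27.28 = 16.72→17, 163 − 101.06 = 61.94→62) → #16113e

#271e6f, #1a1449, #16113e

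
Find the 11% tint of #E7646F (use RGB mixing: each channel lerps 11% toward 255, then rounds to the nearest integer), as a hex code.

#EA757F

#E7646F is rgb(231, 100, 111).
Lerp each channel 11% toward 255:
  R: 231 + 2.64 = 233.64 → 234
  G: 100 + 17.05 = 117.05 → 117
  B: 111 + 0.11×(255−111) = 111 + 15.84 = 126.84 → 127
rgb(234, 117, 127) = #EA757F.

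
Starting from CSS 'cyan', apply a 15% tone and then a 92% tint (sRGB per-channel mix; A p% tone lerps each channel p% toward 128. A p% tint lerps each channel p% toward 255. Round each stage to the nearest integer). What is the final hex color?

CSS cyan is rgb(0, 255, 255).
Per channel, c → c + 0.15(128 − c):
  R: 0 + 0.15×(128−0) = 0 + 19.2 = 19.2 → 19
  G: 255 + 0.15×(128−255) = 255 − 19.05 = 235.95 → 236
  B: 255 + 0.15×(128−255) = 255 − 19.05 = 235.95 → 236
After the tone: rgb(19, 236, 236) = #13ecec.
Per channel, c → c + 0.92(255 − c):
  R: 19 + 0.92×(255−19) = 19 + 217.12 = 236.12 → 236
  G: 236 + 17.48 = 253.48 → 253
  B: 236 + 0.92×(255−236) = 236 + 17.48 = 253.48 → 253
rgb(236, 253, 253) = #ecfdfd.

#ecfdfd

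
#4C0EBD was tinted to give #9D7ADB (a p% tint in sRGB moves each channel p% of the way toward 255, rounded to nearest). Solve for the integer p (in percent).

45%

#4C0EBD is rgb(76, 14, 189); #9D7ADB is rgb(157, 122, 219).
On the G channel (widest range): 122 ≈ 14 + (p/100)(255 − 14), so p ≈ 100×(122 − 14)/(255 − 14) = 10800/241 = 44.81.
p = 45 reproduces all three channels after rounding.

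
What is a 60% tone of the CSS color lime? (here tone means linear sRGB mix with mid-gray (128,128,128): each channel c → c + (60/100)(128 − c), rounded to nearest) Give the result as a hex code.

CSS lime is rgb(0, 255, 0).
Per channel, c → c + 0.6(128 − c):
  R: 0 + 76.8 = 76.8 → 77
  G: 255 + 0.6×(128−255) = 255 − 76.2 = 178.8 → 179
  B: 0 + 0.6×(128−0) = 0 + 76.8 = 76.8 → 77
rgb(77, 179, 77) = #4db34d.

#4db34d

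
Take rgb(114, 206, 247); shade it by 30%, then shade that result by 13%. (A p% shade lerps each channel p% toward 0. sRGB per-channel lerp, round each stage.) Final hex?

A 30% shade moves each channel 30% toward 0:
  R: 114 + 0.3×(0−114) = 114 − 34.2 = 79.8 → 80
  G: 206 − 61.8 = 144.2 → 144
  B: 247 + 0.3×(0−247) = 247 − 74.1 = 172.9 → 173
After the shade: rgb(80, 144, 173) = #5090ad.
Lerp each channel 13% toward 0:
  R: 80 − 10.4 = 69.6 → 70
  G: 144 − 18.72 = 125.28 → 125
  B: 173 + 0.13×(0−173) = 173 − 22.49 = 150.51 → 151
rgb(70, 125, 151) = #467d97.

#467d97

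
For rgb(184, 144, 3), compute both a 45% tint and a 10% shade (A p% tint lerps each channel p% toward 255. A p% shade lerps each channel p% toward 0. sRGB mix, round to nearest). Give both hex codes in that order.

45% tint:
  R: 184 + 31.95 = 215.95 → 216
  G: 144 + 0.45×(255−144) = 144 + 49.95 = 193.95 → 194
  B: 3 + 0.45×(255−3) = 3 + 113.4 = 116.4 → 116
  → #D8C274
10% shade:
  R: 184 + 0.1×(0−184) = 184 − 18.4 = 165.6 → 166
  G: 144 + 0.1×(0−144) = 144 − 14.4 = 129.6 → 130
  B: 3 + 0.1×(0−3) = 3 − 0.3 = 2.7 → 3
  → #A68203

#D8C274, #A68203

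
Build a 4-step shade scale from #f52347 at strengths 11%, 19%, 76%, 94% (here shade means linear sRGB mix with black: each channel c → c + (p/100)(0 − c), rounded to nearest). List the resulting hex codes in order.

#f52347 is rgb(245, 35, 71).
11%: (245 − 26.95 = 218.05→218, 35 − 3.85 = 31.15→31, 71 − 7.81 = 63.19→63) → #da1f3f
19%: (245 − 46.55 = 198.45→198, 35 − 6.65 = 28.35→28, 71 − 13.49 = 57.51→58) → #c61c3a
76%: (245 − 186.2 = 58.8→59, 35 − 26.6 = 8.4→8, 71 − 53.96 = 17.04→17) → #3b0811
94%: (245 − 230.3 = 14.7→15, 35 − 32.9 = 2.1→2, 71 − 66.74 = 4.26→4) → #0f0204

#da1f3f, #c61c3a, #3b0811, #0f0204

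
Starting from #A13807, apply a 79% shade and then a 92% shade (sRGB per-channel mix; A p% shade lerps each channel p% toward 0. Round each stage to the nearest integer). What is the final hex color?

#A13807 is rgb(161, 56, 7).
Per channel, c → c + 0.79(0 − c):
  R: 161 + 0.79×(0−161) = 161 − 127.19 = 33.81 → 34
  G: 56 − 44.24 = 11.76 → 12
  B: 7 + 0.79×(0−7) = 7 − 5.53 = 1.47 → 1
After the shade: rgb(34, 12, 1) = #220C01.
Per channel, c → c + 0.92(0 − c):
  R: 34 + 0.92×(0−34) = 34 − 31.28 = 2.72 → 3
  G: 12 − 11.04 = 0.96 → 1
  B: 1 + 0.92×(0−1) = 1 − 0.92 = 0.08 → 0
rgb(3, 1, 0) = #030100.

#030100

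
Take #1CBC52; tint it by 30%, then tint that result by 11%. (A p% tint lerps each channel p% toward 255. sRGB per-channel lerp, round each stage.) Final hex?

#71D593

#1CBC52 is rgb(28, 188, 82).
Per channel, c → c + 0.3(255 − c):
  R: 28 + 68.1 = 96.1 → 96
  G: 188 + 0.3×(255−188) = 188 + 20.1 = 208.1 → 208
  B: 82 + 0.3×(255−82) = 82 + 51.9 = 133.9 → 134
After the tint: rgb(96, 208, 134) = #60D086.
Lerp each channel 11% toward 255:
  R: 96 + 0.11×(255−96) = 96 + 17.49 = 113.49 → 113
  G: 208 + 0.11×(255−208) = 208 + 5.17 = 213.17 → 213
  B: 134 + 0.11×(255−134) = 134 + 13.31 = 147.31 → 147
rgb(113, 213, 147) = #71D593.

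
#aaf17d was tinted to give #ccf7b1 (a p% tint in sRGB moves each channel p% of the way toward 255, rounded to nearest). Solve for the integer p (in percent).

40%

#aaf17d is rgb(170, 241, 125); #ccf7b1 is rgb(204, 247, 177).
On the B channel (widest range): 177 ≈ 125 + (p/100)(255 − 125), so p ≈ 100×(177 − 125)/(255 − 125) = 5200/130 = 40.00.
p = 40 reproduces all three channels after rounding.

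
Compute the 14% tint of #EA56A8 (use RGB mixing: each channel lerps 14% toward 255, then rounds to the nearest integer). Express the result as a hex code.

#ED6EB4

#EA56A8 is rgb(234, 86, 168).
Lerp each channel 14% toward 255:
  R: 234 + 0.14×(255−234) = 234 + 2.94 = 236.94 → 237
  G: 86 + 23.66 = 109.66 → 110
  B: 168 + 12.18 = 180.18 → 180
rgb(237, 110, 180) = #ED6EB4.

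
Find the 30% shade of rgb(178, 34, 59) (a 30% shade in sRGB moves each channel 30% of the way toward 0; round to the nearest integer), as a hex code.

A 30% shade moves each channel 30% toward 0:
  R: 178 − 53.4 = 124.6 → 125
  G: 34 − 10.2 = 23.8 → 24
  B: 59 − 17.7 = 41.3 → 41
rgb(125, 24, 41) = #7D1829.

#7D1829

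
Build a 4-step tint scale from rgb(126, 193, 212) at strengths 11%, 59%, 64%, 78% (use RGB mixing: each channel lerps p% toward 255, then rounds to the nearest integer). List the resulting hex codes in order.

#8cc8d9, #cae6ed, #d1e9f0, #e3f1f6

11%: (126 + 14.19 = 140.19→140, 193 + 6.82 = 199.82→200, 212 + 4.73 = 216.73→217) → #8cc8d9
59%: (126 + 76.11 = 202.11→202, 193 + 36.58 = 229.58→230, 212 + 25.37 = 237.37→237) → #cae6ed
64%: (126 + 82.56 = 208.56→209, 193 + 39.68 = 232.68→233, 212 + 27.52 = 239.52→240) → #d1e9f0
78%: (126 + 100.62 = 226.62→227, 193 + 48.36 = 241.36→241, 212 + 33.54 = 245.54→246) → #e3f1f6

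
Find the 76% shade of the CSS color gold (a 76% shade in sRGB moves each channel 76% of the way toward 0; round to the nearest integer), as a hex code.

#3D3400

CSS gold is rgb(255, 215, 0).
Lerp each channel 76% toward 0:
  R: 255 + 0.76×(0−255) = 255 − 193.8 = 61.2 → 61
  G: 215 + 0.76×(0−215) = 215 − 163.4 = 51.6 → 52
  B: 0 + 0 = 0 → 0
rgb(61, 52, 0) = #3D3400.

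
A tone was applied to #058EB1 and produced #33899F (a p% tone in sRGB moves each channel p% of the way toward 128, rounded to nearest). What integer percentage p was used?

37%

#058EB1 is rgb(5, 142, 177); #33899F is rgb(51, 137, 159).
On the R channel (widest range): 51 ≈ 5 + (p/100)(128 − 5), so p ≈ 100×(51 − 5)/(128 − 5) = 4600/123 = 37.40.
p = 37 reproduces all three channels after rounding.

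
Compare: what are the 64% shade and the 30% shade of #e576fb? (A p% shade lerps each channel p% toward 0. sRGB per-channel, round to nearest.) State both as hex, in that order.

#522a5a, #a053b0

#e576fb is rgb(229, 118, 251).
64% shade:
  R: 229 + 0.64×(0−229) = 229 − 146.56 = 82.44 → 82
  G: 118 − 75.52 = 42.48 → 42
  B: 251 − 160.64 = 90.36 → 90
  → #522a5a
30% shade:
  R: 229 + 0.3×(0−229) = 229 − 68.7 = 160.3 → 160
  G: 118 − 35.4 = 82.6 → 83
  B: 251 + 0.3×(0−251) = 251 − 75.3 = 175.7 → 176
  → #a053b0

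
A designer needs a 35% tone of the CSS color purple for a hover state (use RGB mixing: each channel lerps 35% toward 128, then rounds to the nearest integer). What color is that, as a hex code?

#802d80

CSS purple is rgb(128, 0, 128).
A 35% tone moves each channel 35% toward 128:
  R: 128 + 0 = 128 → 128
  G: 0 + 0.35×(128−0) = 0 + 44.8 = 44.8 → 45
  B: 128 + 0.35×(128−128) = 128 + 0 = 128 → 128
rgb(128, 45, 128) = #802d80.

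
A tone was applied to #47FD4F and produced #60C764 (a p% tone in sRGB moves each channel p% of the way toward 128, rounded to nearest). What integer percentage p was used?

#47FD4F is rgb(71, 253, 79); #60C764 is rgb(96, 199, 100).
On the G channel (widest range): 199 ≈ 253 + (p/100)(128 − 253), so p ≈ 100×(199 − 253)/(128 − 253) = -5400/-125 = 43.20.
p = 43 reproduces all three channels after rounding.

43%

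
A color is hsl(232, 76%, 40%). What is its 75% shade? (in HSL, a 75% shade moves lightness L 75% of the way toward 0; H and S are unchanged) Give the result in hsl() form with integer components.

L moves 75% from 40 toward 0: 40 − 30 = 10 → 10.
H and S are unchanged.

hsl(232, 76%, 10%)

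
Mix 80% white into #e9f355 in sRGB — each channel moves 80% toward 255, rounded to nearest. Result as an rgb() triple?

rgb(251, 253, 221)

#e9f355 is rgb(233, 243, 85).
Lerp each channel 80% toward 255:
  R: 233 + 0.8×(255−233) = 233 + 17.6 = 250.6 → 251
  G: 243 + 9.6 = 252.6 → 253
  B: 85 + 0.8×(255−85) = 85 + 136 = 221 → 221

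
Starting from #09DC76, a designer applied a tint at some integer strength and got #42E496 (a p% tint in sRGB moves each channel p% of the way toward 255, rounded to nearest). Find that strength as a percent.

#09DC76 is rgb(9, 220, 118); #42E496 is rgb(66, 228, 150).
On the R channel (widest range): 66 ≈ 9 + (p/100)(255 − 9), so p ≈ 100×(66 − 9)/(255 − 9) = 5700/246 = 23.17.
p = 23 reproduces all three channels after rounding.

23%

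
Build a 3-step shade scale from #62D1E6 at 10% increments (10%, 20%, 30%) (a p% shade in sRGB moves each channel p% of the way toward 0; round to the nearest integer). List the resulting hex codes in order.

#58BCCF, #4EA7B8, #4592A1

#62D1E6 is rgb(98, 209, 230).
10%: (98 − 9.8 = 88.2→88, 209 − 20.9 = 188.1→188, 230 − 23 = 207→207) → #58BCCF
20%: (98 − 19.6 = 78.4→78, 209 − 41.8 = 167.2→167, 230 − 46 = 184→184) → #4EA7B8
30%: (98 − 29.4 = 68.6→69, 209 − 62.7 = 146.3→146, 230 − 69 = 161→161) → #4592A1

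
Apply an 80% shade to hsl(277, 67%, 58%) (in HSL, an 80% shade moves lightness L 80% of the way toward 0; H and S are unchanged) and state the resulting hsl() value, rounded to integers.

hsl(277, 67%, 12%)

L moves 80% from 58 toward 0: 58 − 46.4 = 11.6 → 12.
H and S are unchanged.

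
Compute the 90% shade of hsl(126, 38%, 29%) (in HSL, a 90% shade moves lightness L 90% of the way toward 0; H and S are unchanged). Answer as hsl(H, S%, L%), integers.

L moves 90% from 29 toward 0: 29 − 26.1 = 2.9 → 3.
H and S are unchanged.

hsl(126, 38%, 3%)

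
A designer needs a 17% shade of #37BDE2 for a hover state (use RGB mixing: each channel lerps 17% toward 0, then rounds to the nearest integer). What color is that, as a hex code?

#2E9DBC

#37BDE2 is rgb(55, 189, 226).
Lerp each channel 17% toward 0:
  R: 55 − 9.35 = 45.65 → 46
  G: 189 − 32.13 = 156.87 → 157
  B: 226 − 38.42 = 187.58 → 188
rgb(46, 157, 188) = #2E9DBC.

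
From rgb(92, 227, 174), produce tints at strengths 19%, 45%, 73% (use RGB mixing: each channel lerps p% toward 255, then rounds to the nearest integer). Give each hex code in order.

#7BE8BD, #A5F0D2, #D3F7E9

19%: (92 + 30.97 = 122.97→123, 227 + 5.32 = 232.32→232, 174 + 15.39 = 189.39→189) → #7BE8BD
45%: (92 + 73.35 = 165.35→165, 227 + 12.6 = 239.6→240, 174 + 36.45 = 210.45→210) → #A5F0D2
73%: (92 + 118.99 = 210.99→211, 227 + 20.44 = 247.44→247, 174 + 59.13 = 233.13→233) → #D3F7E9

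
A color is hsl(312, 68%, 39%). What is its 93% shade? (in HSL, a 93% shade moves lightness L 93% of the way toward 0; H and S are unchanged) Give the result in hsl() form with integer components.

L moves 93% from 39 toward 0: 39 − 36.27 = 2.73 → 3.
H and S are unchanged.

hsl(312, 68%, 3%)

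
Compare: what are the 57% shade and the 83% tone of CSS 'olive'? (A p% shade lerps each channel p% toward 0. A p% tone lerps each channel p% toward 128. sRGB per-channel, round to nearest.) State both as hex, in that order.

#373700, #80806a

CSS olive is rgb(128, 128, 0).
57% shade:
  R: 128 + 0.57×(0−128) = 128 − 72.96 = 55.04 → 55
  G: 128 + 0.57×(0−128) = 128 − 72.96 = 55.04 → 55
  B: 0 + 0 = 0 → 0
  → #373700
83% tone:
  R: 128 + 0.83×(128−128) = 128 + 0 = 128 → 128
  G: 128 + 0.83×(128−128) = 128 + 0 = 128 → 128
  B: 0 + 0.83×(128−0) = 0 + 106.24 = 106.24 → 106
  → #80806a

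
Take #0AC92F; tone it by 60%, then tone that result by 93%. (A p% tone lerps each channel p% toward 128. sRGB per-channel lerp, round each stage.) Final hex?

#0AC92F is rgb(10, 201, 47).
A 60% tone moves each channel 60% toward 128:
  R: 10 + 0.6×(128−10) = 10 + 70.8 = 80.8 → 81
  G: 201 + 0.6×(128−201) = 201 − 43.8 = 157.2 → 157
  B: 47 + 48.6 = 95.6 → 96
After the tone: rgb(81, 157, 96) = #519D60.
Per channel, c → c + 0.93(128 − c):
  R: 81 + 43.71 = 124.71 → 125
  G: 157 − 26.97 = 130.03 → 130
  B: 96 + 0.93×(128−96) = 96 + 29.76 = 125.76 → 126
rgb(125, 130, 126) = #7D827E.

#7D827E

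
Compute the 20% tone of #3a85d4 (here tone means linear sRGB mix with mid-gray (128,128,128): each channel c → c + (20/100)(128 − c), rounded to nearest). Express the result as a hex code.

#4884c3

#3a85d4 is rgb(58, 133, 212).
A 20% tone moves each channel 20% toward 128:
  R: 58 + 14 = 72 → 72
  G: 133 − 1 = 132 → 132
  B: 212 + 0.2×(128−212) = 212 − 16.8 = 195.2 → 195
rgb(72, 132, 195) = #4884c3.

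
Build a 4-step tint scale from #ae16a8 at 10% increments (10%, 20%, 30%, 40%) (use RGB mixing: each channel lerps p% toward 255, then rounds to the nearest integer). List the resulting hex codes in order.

#b62db1, #be45b9, #c65cc2, #ce73cb

#ae16a8 is rgb(174, 22, 168).
10%: (174 + 8.1 = 182.1→182, 22 + 23.3 = 45.3→45, 168 + 8.7 = 176.7→177) → #b62db1
20%: (174 + 16.2 = 190.2→190, 22 + 46.6 = 68.6→69, 168 + 17.4 = 185.4→185) → #be45b9
30%: (174 + 24.3 = 198.3→198, 22 + 69.9 = 91.9→92, 168 + 26.1 = 194.1→194) → #c65cc2
40%: (174 + 32.4 = 206.4→206, 22 + 93.2 = 115.2→115, 168 + 34.8 = 202.8→203) → #ce73cb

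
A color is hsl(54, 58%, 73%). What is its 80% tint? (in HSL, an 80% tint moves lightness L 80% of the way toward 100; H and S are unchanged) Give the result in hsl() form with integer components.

hsl(54, 58%, 95%)

L moves 80% from 73 toward 100: 73 + 21.6 = 94.6 → 95.
H and S are unchanged.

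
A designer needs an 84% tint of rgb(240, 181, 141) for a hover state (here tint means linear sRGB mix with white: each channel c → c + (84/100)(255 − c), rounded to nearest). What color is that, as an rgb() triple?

Per channel, c → c + 0.84(255 − c):
  R: 240 + 12.6 = 252.6 → 253
  G: 181 + 0.84×(255−181) = 181 + 62.16 = 243.16 → 243
  B: 141 + 95.76 = 236.76 → 237

rgb(253, 243, 237)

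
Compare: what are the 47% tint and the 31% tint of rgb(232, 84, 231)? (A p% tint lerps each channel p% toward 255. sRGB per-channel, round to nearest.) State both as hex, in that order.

#F3A4F2, #EF89EE

47% tint:
  R: 232 + 0.47×(255−232) = 232 + 10.81 = 242.81 → 243
  G: 84 + 0.47×(255−84) = 84 + 80.37 = 164.37 → 164
  B: 231 + 11.28 = 242.28 → 242
  → #F3A4F2
31% tint:
  R: 232 + 7.13 = 239.13 → 239
  G: 84 + 0.31×(255−84) = 84 + 53.01 = 137.01 → 137
  B: 231 + 7.44 = 238.44 → 238
  → #EF89EE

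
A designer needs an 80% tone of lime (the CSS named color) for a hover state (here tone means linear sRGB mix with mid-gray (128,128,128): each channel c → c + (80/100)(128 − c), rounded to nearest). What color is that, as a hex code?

#669966

CSS lime is rgb(0, 255, 0).
An 80% tone moves each channel 80% toward 128:
  R: 0 + 102.4 = 102.4 → 102
  G: 255 − 101.6 = 153.4 → 153
  B: 0 + 0.8×(128−0) = 0 + 102.4 = 102.4 → 102
rgb(102, 153, 102) = #669966.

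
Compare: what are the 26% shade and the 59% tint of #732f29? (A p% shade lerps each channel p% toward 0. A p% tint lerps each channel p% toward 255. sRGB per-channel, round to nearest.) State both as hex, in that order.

#732f29 is rgb(115, 47, 41).
26% shade:
  R: 115 + 0.26×(0−115) = 115 − 29.9 = 85.1 → 85
  G: 47 + 0.26×(0−47) = 47 − 12.22 = 34.78 → 35
  B: 41 − 10.66 = 30.34 → 30
  → #55231e
59% tint:
  R: 115 + 0.59×(255−115) = 115 + 82.6 = 197.6 → 198
  G: 47 + 122.72 = 169.72 → 170
  B: 41 + 0.59×(255−41) = 41 + 126.26 = 167.26 → 167
  → #c6aaa7

#55231e, #c6aaa7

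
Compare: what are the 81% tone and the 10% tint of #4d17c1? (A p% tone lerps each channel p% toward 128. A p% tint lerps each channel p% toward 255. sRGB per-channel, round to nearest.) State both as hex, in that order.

#766c8c, #5f2ec7

#4d17c1 is rgb(77, 23, 193).
81% tone:
  R: 77 + 41.31 = 118.31 → 118
  G: 23 + 85.05 = 108.05 → 108
  B: 193 + 0.81×(128−193) = 193 − 52.65 = 140.35 → 140
  → #766c8c
10% tint:
  R: 77 + 0.1×(255−77) = 77 + 17.8 = 94.8 → 95
  G: 23 + 23.2 = 46.2 → 46
  B: 193 + 0.1×(255−193) = 193 + 6.2 = 199.2 → 199
  → #5f2ec7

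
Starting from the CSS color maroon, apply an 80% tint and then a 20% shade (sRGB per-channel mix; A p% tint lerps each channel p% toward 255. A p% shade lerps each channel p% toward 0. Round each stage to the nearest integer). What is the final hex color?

#b8a3a3

CSS maroon is rgb(128, 0, 0).
Per channel, c → c + 0.8(255 − c):
  R: 128 + 0.8×(255−128) = 128 + 101.6 = 229.6 → 230
  G: 0 + 0.8×(255−0) = 0 + 204 = 204 → 204
  B: 0 + 0.8×(255−0) = 0 + 204 = 204 → 204
After the tint: rgb(230, 204, 204) = #e6cccc.
Per channel, c → c + 0.2(0 − c):
  R: 230 − 46 = 184 → 184
  G: 204 + 0.2×(0−204) = 204 − 40.8 = 163.2 → 163
  B: 204 + 0.2×(0−204) = 204 − 40.8 = 163.2 → 163
rgb(184, 163, 163) = #b8a3a3.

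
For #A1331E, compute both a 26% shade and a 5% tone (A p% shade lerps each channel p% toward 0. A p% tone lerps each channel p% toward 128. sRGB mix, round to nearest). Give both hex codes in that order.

#A1331E is rgb(161, 51, 30).
26% shade:
  R: 161 − 41.86 = 119.14 → 119
  G: 51 + 0.26×(0−51) = 51 − 13.26 = 37.74 → 38
  B: 30 + 0.26×(0−30) = 30 − 7.8 = 22.2 → 22
  → #772616
5% tone:
  R: 161 + 0.05×(128−161) = 161 − 1.65 = 159.35 → 159
  G: 51 + 0.05×(128−51) = 51 + 3.85 = 54.85 → 55
  B: 30 + 4.9 = 34.9 → 35
  → #9F3723

#772616, #9F3723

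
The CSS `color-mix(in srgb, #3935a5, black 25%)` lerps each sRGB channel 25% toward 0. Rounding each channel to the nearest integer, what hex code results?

#3935a5 is rgb(57, 53, 165).
Lerp each channel 25% toward 0:
  R: 57 + 0.25×(0−57) = 57 − 14.25 = 42.75 → 43
  G: 53 + 0.25×(0−53) = 53 − 13.25 = 39.75 → 40
  B: 165 + 0.25×(0−165) = 165 − 41.25 = 123.75 → 124
rgb(43, 40, 124) = #2b287c.

#2b287c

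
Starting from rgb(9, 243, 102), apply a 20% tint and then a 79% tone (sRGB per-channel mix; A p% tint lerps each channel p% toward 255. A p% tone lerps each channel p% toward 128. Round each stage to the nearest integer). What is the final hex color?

#719981

Lerp each channel 20% toward 255:
  R: 9 + 49.2 = 58.2 → 58
  G: 243 + 0.2×(255−243) = 243 + 2.4 = 245.4 → 245
  B: 102 + 0.2×(255−102) = 102 + 30.6 = 132.6 → 133
After the tint: rgb(58, 245, 133) = #3AF585.
Lerp each channel 79% toward 128:
  R: 58 + 55.3 = 113.3 → 113
  G: 245 − 92.43 = 152.57 → 153
  B: 133 + 0.79×(128−133) = 133 − 3.95 = 129.05 → 129
rgb(113, 153, 129) = #719981.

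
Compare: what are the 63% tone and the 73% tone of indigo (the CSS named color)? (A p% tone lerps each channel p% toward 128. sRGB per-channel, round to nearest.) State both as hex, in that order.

CSS indigo is rgb(75, 0, 130).
63% tone:
  R: 75 + 33.39 = 108.39 → 108
  G: 0 + 80.64 = 80.64 → 81
  B: 130 − 1.26 = 128.74 → 129
  → #6C5181
73% tone:
  R: 75 + 0.73×(128−75) = 75 + 38.69 = 113.69 → 114
  G: 0 + 0.73×(128−0) = 0 + 93.44 = 93.44 → 93
  B: 130 + 0.73×(128−130) = 130 − 1.46 = 128.54 → 129
  → #725D81

#6C5181, #725D81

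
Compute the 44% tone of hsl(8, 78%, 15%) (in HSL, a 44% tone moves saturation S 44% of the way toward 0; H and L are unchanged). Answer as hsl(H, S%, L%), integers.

hsl(8, 44%, 15%)

S moves 44% from 78 toward 0: 78 − 34.32 = 43.68 → 44.
H and L are unchanged.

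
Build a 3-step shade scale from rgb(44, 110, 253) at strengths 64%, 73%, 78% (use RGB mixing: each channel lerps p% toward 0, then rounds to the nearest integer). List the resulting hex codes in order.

#10285b, #0c1e44, #0a1838

64%: (44 − 28.16 = 15.84→16, 110 − 70.4 = 39.6→40, 253 − 161.92 = 91.08→91) → #10285b
73%: (44 − 32.12 = 11.88→12, 110 − 80.3 = 29.7→30, 253 − 184.69 = 68.31→68) → #0c1e44
78%: (44 − 34.32 = 9.68→10, 110 − 85.8 = 24.2→24, 253 − 197.34 = 55.66→56) → #0a1838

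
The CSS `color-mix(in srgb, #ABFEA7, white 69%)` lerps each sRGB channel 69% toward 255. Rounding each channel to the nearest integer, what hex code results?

#E5FFE4

#ABFEA7 is rgb(171, 254, 167).
A 69% tint moves each channel 69% toward 255:
  R: 171 + 0.69×(255−171) = 171 + 57.96 = 228.96 → 229
  G: 254 + 0.69 = 254.69 → 255
  B: 167 + 60.72 = 227.72 → 228
rgb(229, 255, 228) = #E5FFE4.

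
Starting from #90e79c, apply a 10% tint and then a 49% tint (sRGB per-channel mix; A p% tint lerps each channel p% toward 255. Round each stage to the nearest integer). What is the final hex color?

#90e79c is rgb(144, 231, 156).
Per channel, c → c + 0.1(255 − c):
  R: 144 + 11.1 = 155.1 → 155
  G: 231 + 2.4 = 233.4 → 233
  B: 156 + 9.9 = 165.9 → 166
After the tint: rgb(155, 233, 166) = #9be9a6.
A 49% tint moves each channel 49% toward 255:
  R: 155 + 0.49×(255−155) = 155 + 49 = 204 → 204
  G: 233 + 10.78 = 243.78 → 244
  B: 166 + 0.49×(255−166) = 166 + 43.61 = 209.61 → 210
rgb(204, 244, 210) = #ccf4d2.

#ccf4d2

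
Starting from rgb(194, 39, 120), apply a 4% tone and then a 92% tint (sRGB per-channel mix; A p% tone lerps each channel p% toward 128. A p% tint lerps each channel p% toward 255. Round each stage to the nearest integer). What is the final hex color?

#FAEEF4

Per channel, c → c + 0.04(128 − c):
  R: 194 + 0.04×(128−194) = 194 − 2.64 = 191.36 → 191
  G: 39 + 3.56 = 42.56 → 43
  B: 120 + 0.32 = 120.32 → 120
After the tone: rgb(191, 43, 120) = #BF2B78.
A 92% tint moves each channel 92% toward 255:
  R: 191 + 58.88 = 249.88 → 250
  G: 43 + 0.92×(255−43) = 43 + 195.04 = 238.04 → 238
  B: 120 + 124.2 = 244.2 → 244
rgb(250, 238, 244) = #FAEEF4.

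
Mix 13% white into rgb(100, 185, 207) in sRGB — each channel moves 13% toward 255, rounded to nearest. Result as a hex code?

A 13% tint moves each channel 13% toward 255:
  R: 100 + 0.13×(255−100) = 100 + 20.15 = 120.15 → 120
  G: 185 + 0.13×(255−185) = 185 + 9.1 = 194.1 → 194
  B: 207 + 0.13×(255−207) = 207 + 6.24 = 213.24 → 213
rgb(120, 194, 213) = #78C2D5.

#78C2D5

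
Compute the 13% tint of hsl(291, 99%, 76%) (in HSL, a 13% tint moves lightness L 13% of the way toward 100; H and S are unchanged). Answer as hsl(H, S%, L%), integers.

L moves 13% from 76 toward 100: 76 + 3.12 = 79.12 → 79.
H and S are unchanged.

hsl(291, 99%, 79%)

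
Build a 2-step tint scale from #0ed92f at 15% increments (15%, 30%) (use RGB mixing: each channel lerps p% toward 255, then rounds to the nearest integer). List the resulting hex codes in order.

#0ed92f is rgb(14, 217, 47).
15%: (14 + 36.15 = 50.15→50, 217 + 5.7 = 222.7→223, 47 + 31.2 = 78.2→78) → #32df4e
30%: (14 + 72.3 = 86.3→86, 217 + 11.4 = 228.4→228, 47 + 62.4 = 109.4→109) → #56e46d

#32df4e, #56e46d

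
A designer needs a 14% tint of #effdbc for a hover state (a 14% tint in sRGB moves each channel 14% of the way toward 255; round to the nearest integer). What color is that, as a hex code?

#f1fdc5

#effdbc is rgb(239, 253, 188).
Per channel, c → c + 0.14(255 − c):
  R: 239 + 2.24 = 241.24 → 241
  G: 253 + 0.28 = 253.28 → 253
  B: 188 + 0.14×(255−188) = 188 + 9.38 = 197.38 → 197
rgb(241, 253, 197) = #f1fdc5.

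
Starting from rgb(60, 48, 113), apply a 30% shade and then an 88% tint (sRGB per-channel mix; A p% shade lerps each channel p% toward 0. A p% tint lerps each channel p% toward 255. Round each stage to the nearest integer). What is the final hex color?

#E5E4EA

A 30% shade moves each channel 30% toward 0:
  R: 60 + 0.3×(0−60) = 60 − 18 = 42 → 42
  G: 48 + 0.3×(0−48) = 48 − 14.4 = 33.6 → 34
  B: 113 − 33.9 = 79.1 → 79
After the shade: rgb(42, 34, 79) = #2A224F.
Lerp each channel 88% toward 255:
  R: 42 + 0.88×(255−42) = 42 + 187.44 = 229.44 → 229
  G: 34 + 194.48 = 228.48 → 228
  B: 79 + 0.88×(255−79) = 79 + 154.88 = 233.88 → 234
rgb(229, 228, 234) = #E5E4EA.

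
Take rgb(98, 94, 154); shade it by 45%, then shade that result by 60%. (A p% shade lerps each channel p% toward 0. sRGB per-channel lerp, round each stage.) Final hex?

Per channel, c → c + 0.45(0 − c):
  R: 98 − 44.1 = 53.9 → 54
  G: 94 + 0.45×(0−94) = 94 − 42.3 = 51.7 → 52
  B: 154 − 69.3 = 84.7 → 85
After the shade: rgb(54, 52, 85) = #363455.
A 60% shade moves each channel 60% toward 0:
  R: 54 − 32.4 = 21.6 → 22
  G: 52 − 31.2 = 20.8 → 21
  B: 85 + 0.6×(0−85) = 85 − 51 = 34 → 34
rgb(22, 21, 34) = #161522.

#161522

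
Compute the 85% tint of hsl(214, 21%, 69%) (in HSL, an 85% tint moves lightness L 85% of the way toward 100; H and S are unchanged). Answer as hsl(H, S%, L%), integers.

hsl(214, 21%, 95%)

L moves 85% from 69 toward 100: 69 + 26.35 = 95.35 → 95.
H and S are unchanged.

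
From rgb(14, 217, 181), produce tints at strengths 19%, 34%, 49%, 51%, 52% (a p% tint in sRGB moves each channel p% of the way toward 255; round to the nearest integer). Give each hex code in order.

#3ce0c3, #60e6ce, #84ecd9, #89ecdb, #8beddb

19%: (14 + 45.79 = 59.79→60, 217 + 7.22 = 224.22→224, 181 + 14.06 = 195.06→195) → #3ce0c3
34%: (14 + 81.94 = 95.94→96, 217 + 12.92 = 229.92→230, 181 + 25.16 = 206.16→206) → #60e6ce
49%: (14 + 118.09 = 132.09→132, 217 + 18.62 = 235.62→236, 181 + 36.26 = 217.26→217) → #84ecd9
51%: (14 + 122.91 = 136.91→137, 217 + 19.38 = 236.38→236, 181 + 37.74 = 218.74→219) → #89ecdb
52%: (14 + 125.32 = 139.32→139, 217 + 19.76 = 236.76→237, 181 + 38.48 = 219.48→219) → #8beddb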